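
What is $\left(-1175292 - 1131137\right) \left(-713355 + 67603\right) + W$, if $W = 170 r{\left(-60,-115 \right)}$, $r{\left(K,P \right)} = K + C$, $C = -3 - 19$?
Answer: $1489381125668$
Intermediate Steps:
$C = -22$ ($C = -3 - 19 = -22$)
$r{\left(K,P \right)} = -22 + K$ ($r{\left(K,P \right)} = K - 22 = -22 + K$)
$W = -13940$ ($W = 170 \left(-22 - 60\right) = 170 \left(-82\right) = -13940$)
$\left(-1175292 - 1131137\right) \left(-713355 + 67603\right) + W = \left(-1175292 - 1131137\right) \left(-713355 + 67603\right) - 13940 = \left(-2306429\right) \left(-645752\right) - 13940 = 1489381139608 - 13940 = 1489381125668$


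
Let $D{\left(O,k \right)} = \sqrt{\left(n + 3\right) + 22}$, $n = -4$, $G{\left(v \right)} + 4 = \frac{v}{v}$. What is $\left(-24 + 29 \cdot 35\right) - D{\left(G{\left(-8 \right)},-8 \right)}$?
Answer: $991 - \sqrt{21} \approx 986.42$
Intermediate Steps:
$G{\left(v \right)} = -3$ ($G{\left(v \right)} = -4 + \frac{v}{v} = -4 + 1 = -3$)
$D{\left(O,k \right)} = \sqrt{21}$ ($D{\left(O,k \right)} = \sqrt{\left(-4 + 3\right) + 22} = \sqrt{-1 + 22} = \sqrt{21}$)
$\left(-24 + 29 \cdot 35\right) - D{\left(G{\left(-8 \right)},-8 \right)} = \left(-24 + 29 \cdot 35\right) - \sqrt{21} = \left(-24 + 1015\right) - \sqrt{21} = 991 - \sqrt{21}$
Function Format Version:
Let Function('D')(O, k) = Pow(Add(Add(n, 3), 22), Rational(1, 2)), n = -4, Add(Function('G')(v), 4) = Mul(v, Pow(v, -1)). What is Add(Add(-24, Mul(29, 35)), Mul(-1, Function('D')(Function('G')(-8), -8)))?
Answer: Add(991, Mul(-1, Pow(21, Rational(1, 2)))) ≈ 986.42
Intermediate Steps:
Function('G')(v) = -3 (Function('G')(v) = Add(-4, Mul(v, Pow(v, -1))) = Add(-4, 1) = -3)
Function('D')(O, k) = Pow(21, Rational(1, 2)) (Function('D')(O, k) = Pow(Add(Add(-4, 3), 22), Rational(1, 2)) = Pow(Add(-1, 22), Rational(1, 2)) = Pow(21, Rational(1, 2)))
Add(Add(-24, Mul(29, 35)), Mul(-1, Function('D')(Function('G')(-8), -8))) = Add(Add(-24, Mul(29, 35)), Mul(-1, Pow(21, Rational(1, 2)))) = Add(Add(-24, 1015), Mul(-1, Pow(21, Rational(1, 2)))) = Add(991, Mul(-1, Pow(21, Rational(1, 2))))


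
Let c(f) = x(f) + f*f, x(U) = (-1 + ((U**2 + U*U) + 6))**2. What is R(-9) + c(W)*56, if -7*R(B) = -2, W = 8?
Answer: 6959178/7 ≈ 9.9417e+5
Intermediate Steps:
x(U) = (5 + 2*U**2)**2 (x(U) = (-1 + ((U**2 + U**2) + 6))**2 = (-1 + (2*U**2 + 6))**2 = (-1 + (6 + 2*U**2))**2 = (5 + 2*U**2)**2)
c(f) = f**2 + (5 + 2*f**2)**2 (c(f) = (5 + 2*f**2)**2 + f*f = (5 + 2*f**2)**2 + f**2 = f**2 + (5 + 2*f**2)**2)
R(B) = 2/7 (R(B) = -1/7*(-2) = 2/7)
R(-9) + c(W)*56 = 2/7 + (8**2 + (5 + 2*8**2)**2)*56 = 2/7 + (64 + (5 + 2*64)**2)*56 = 2/7 + (64 + (5 + 128)**2)*56 = 2/7 + (64 + 133**2)*56 = 2/7 + (64 + 17689)*56 = 2/7 + 17753*56 = 2/7 + 994168 = 6959178/7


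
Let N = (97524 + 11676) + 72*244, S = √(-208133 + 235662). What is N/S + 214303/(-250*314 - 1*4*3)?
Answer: -214303/78512 + 126768*√27529/27529 ≈ 761.31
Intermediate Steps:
S = √27529 ≈ 165.92
N = 126768 (N = 109200 + 17568 = 126768)
N/S + 214303/(-250*314 - 1*4*3) = 126768/(√27529) + 214303/(-250*314 - 1*4*3) = 126768*(√27529/27529) + 214303/(-78500 - 4*3) = 126768*√27529/27529 + 214303/(-78500 - 12) = 126768*√27529/27529 + 214303/(-78512) = 126768*√27529/27529 + 214303*(-1/78512) = 126768*√27529/27529 - 214303/78512 = -214303/78512 + 126768*√27529/27529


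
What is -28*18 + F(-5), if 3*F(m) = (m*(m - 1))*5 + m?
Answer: -1367/3 ≈ -455.67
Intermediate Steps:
F(m) = m/3 + 5*m*(-1 + m)/3 (F(m) = ((m*(m - 1))*5 + m)/3 = ((m*(-1 + m))*5 + m)/3 = (5*m*(-1 + m) + m)/3 = (m + 5*m*(-1 + m))/3 = m/3 + 5*m*(-1 + m)/3)
-28*18 + F(-5) = -28*18 + (1/3)*(-5)*(-4 + 5*(-5)) = -504 + (1/3)*(-5)*(-4 - 25) = -504 + (1/3)*(-5)*(-29) = -504 + 145/3 = -1367/3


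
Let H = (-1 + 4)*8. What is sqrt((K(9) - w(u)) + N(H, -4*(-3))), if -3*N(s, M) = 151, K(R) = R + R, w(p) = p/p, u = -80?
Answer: 10*I*sqrt(3)/3 ≈ 5.7735*I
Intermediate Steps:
w(p) = 1
K(R) = 2*R
H = 24 (H = 3*8 = 24)
N(s, M) = -151/3 (N(s, M) = -1/3*151 = -151/3)
sqrt((K(9) - w(u)) + N(H, -4*(-3))) = sqrt((2*9 - 1*1) - 151/3) = sqrt((18 - 1) - 151/3) = sqrt(17 - 151/3) = sqrt(-100/3) = 10*I*sqrt(3)/3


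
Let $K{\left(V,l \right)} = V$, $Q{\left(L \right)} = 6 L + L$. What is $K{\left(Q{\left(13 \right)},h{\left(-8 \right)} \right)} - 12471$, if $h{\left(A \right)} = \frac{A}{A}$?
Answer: $-12380$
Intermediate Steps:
$h{\left(A \right)} = 1$
$Q{\left(L \right)} = 7 L$
$K{\left(Q{\left(13 \right)},h{\left(-8 \right)} \right)} - 12471 = 7 \cdot 13 - 12471 = 91 - 12471 = -12380$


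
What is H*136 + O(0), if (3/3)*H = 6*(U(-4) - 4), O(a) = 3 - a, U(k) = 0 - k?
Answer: 3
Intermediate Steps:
U(k) = -k
H = 0 (H = 6*(-1*(-4) - 4) = 6*(4 - 4) = 6*0 = 0)
H*136 + O(0) = 0*136 + (3 - 1*0) = 0 + (3 + 0) = 0 + 3 = 3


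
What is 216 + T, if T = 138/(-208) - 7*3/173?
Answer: 3872151/17992 ≈ 215.22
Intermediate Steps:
T = -14121/17992 (T = 138*(-1/208) - 21*1/173 = -69/104 - 21/173 = -14121/17992 ≈ -0.78485)
216 + T = 216 - 14121/17992 = 3872151/17992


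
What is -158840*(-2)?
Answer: 317680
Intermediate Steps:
-158840*(-2) = -3971*(-80) = 317680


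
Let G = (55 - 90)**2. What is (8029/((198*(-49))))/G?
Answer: -1147/1697850 ≈ -0.00067556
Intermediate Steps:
G = 1225 (G = (-35)**2 = 1225)
(8029/((198*(-49))))/G = (8029/((198*(-49))))/1225 = (8029/(-9702))*(1/1225) = (8029*(-1/9702))*(1/1225) = -1147/1386*1/1225 = -1147/1697850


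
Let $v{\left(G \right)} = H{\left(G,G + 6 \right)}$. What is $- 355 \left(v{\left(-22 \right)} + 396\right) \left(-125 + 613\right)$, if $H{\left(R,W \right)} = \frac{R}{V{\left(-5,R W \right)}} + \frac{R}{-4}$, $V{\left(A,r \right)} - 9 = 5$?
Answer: $- \frac{484985380}{7} \approx -6.9284 \cdot 10^{7}$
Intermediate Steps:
$V{\left(A,r \right)} = 14$ ($V{\left(A,r \right)} = 9 + 5 = 14$)
$H{\left(R,W \right)} = - \frac{5 R}{28}$ ($H{\left(R,W \right)} = \frac{R}{14} + \frac{R}{-4} = R \frac{1}{14} + R \left(- \frac{1}{4}\right) = \frac{R}{14} - \frac{R}{4} = - \frac{5 R}{28}$)
$v{\left(G \right)} = - \frac{5 G}{28}$
$- 355 \left(v{\left(-22 \right)} + 396\right) \left(-125 + 613\right) = - 355 \left(\left(- \frac{5}{28}\right) \left(-22\right) + 396\right) \left(-125 + 613\right) = - 355 \left(\frac{55}{14} + 396\right) 488 = - 355 \cdot \frac{5599}{14} \cdot 488 = \left(-355\right) \frac{1366156}{7} = - \frac{484985380}{7}$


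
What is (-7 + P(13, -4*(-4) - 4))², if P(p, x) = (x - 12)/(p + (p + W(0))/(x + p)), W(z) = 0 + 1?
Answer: 49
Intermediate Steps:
W(z) = 1
P(p, x) = (-12 + x)/(p + (1 + p)/(p + x)) (P(p, x) = (x - 12)/(p + (p + 1)/(x + p)) = (-12 + x)/(p + (1 + p)/(p + x)))
(-7 + P(13, -4*(-4) - 4))² = (-7 + ((-4*(-4) - 4)² - 12*13 - 12*(-4*(-4) - 4) + 13*(-4*(-4) - 4))/(1 + 13 + 13² + 13*(-4*(-4) - 4)))² = (-7 + ((16 - 4)² - 156 - 12*(16 - 4) + 13*(16 - 4))/(1 + 13 + 169 + 13*(16 - 4)))² = (-7 + (12² - 156 - 12*12 + 13*12)/(1 + 13 + 169 + 13*12))² = (-7 + (144 - 156 - 144 + 156)/(1 + 13 + 169 + 156))² = (-7 + 0/339)² = (-7 + (1/339)*0)² = (-7 + 0)² = (-7)² = 49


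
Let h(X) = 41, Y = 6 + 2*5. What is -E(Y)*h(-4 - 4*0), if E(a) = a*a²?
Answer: -167936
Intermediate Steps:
Y = 16 (Y = 6 + 10 = 16)
E(a) = a³
-E(Y)*h(-4 - 4*0) = -16³*41 = -4096*41 = -1*167936 = -167936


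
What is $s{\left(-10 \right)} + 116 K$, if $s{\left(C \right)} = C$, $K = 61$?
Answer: $7066$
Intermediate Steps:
$s{\left(-10 \right)} + 116 K = -10 + 116 \cdot 61 = -10 + 7076 = 7066$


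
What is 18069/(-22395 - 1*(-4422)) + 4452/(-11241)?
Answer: -3495425/2494253 ≈ -1.4014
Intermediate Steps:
18069/(-22395 - 1*(-4422)) + 4452/(-11241) = 18069/(-22395 + 4422) + 4452*(-1/11241) = 18069/(-17973) - 1484/3747 = 18069*(-1/17973) - 1484/3747 = -6023/5991 - 1484/3747 = -3495425/2494253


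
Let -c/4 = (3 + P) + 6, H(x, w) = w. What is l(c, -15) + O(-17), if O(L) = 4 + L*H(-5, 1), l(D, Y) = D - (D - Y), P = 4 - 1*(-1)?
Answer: -28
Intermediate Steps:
P = 5 (P = 4 + 1 = 5)
c = -56 (c = -4*((3 + 5) + 6) = -4*(8 + 6) = -4*14 = -56)
l(D, Y) = Y (l(D, Y) = D + (Y - D) = Y)
O(L) = 4 + L (O(L) = 4 + L*1 = 4 + L)
l(c, -15) + O(-17) = -15 + (4 - 17) = -15 - 13 = -28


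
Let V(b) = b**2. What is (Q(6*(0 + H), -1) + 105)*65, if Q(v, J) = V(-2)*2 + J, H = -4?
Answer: 7280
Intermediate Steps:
Q(v, J) = 8 + J (Q(v, J) = (-2)**2*2 + J = 4*2 + J = 8 + J)
(Q(6*(0 + H), -1) + 105)*65 = ((8 - 1) + 105)*65 = (7 + 105)*65 = 112*65 = 7280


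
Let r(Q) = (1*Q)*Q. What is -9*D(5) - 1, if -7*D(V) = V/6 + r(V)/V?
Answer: 13/2 ≈ 6.5000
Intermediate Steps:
r(Q) = Q**2 (r(Q) = Q*Q = Q**2)
D(V) = -V/6 (D(V) = -(V/6 + V**2/V)/7 = -(V*(1/6) + V)/7 = -(V/6 + V)/7 = -V/6)
-9*D(5) - 1 = -(-3)*5/2 - 1 = -9*(-5/6) - 1 = 15/2 - 1 = 13/2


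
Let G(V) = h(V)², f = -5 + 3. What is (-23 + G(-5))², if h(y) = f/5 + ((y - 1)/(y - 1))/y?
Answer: 320356/625 ≈ 512.57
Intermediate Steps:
f = -2
h(y) = -⅖ + 1/y (h(y) = -2/5 + ((y - 1)/(y - 1))/y = -2*⅕ + ((-1 + y)/(-1 + y))/y = -⅖ + 1/y)
G(V) = (-⅖ + 1/V)²
(-23 + G(-5))² = (-23 + (1/25)*(-5 + 2*(-5))²/(-5)²)² = (-23 + (1/25)*(1/25)*(-5 - 10)²)² = (-23 + (1/25)*(1/25)*(-15)²)² = (-23 + (1/25)*(1/25)*225)² = (-23 + 9/25)² = (-566/25)² = 320356/625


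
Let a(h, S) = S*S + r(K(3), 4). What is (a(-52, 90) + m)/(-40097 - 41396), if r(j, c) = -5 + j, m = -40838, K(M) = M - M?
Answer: 32743/81493 ≈ 0.40179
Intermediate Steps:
K(M) = 0
a(h, S) = -5 + S**2 (a(h, S) = S*S + (-5 + 0) = S**2 - 5 = -5 + S**2)
(a(-52, 90) + m)/(-40097 - 41396) = ((-5 + 90**2) - 40838)/(-40097 - 41396) = ((-5 + 8100) - 40838)/(-81493) = (8095 - 40838)*(-1/81493) = -32743*(-1/81493) = 32743/81493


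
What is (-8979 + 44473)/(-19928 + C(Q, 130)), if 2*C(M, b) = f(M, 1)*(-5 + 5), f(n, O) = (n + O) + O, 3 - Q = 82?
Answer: -17747/9964 ≈ -1.7811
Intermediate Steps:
Q = -79 (Q = 3 - 1*82 = 3 - 82 = -79)
f(n, O) = n + 2*O (f(n, O) = (O + n) + O = n + 2*O)
C(M, b) = 0 (C(M, b) = ((M + 2*1)*(-5 + 5))/2 = ((M + 2)*0)/2 = ((2 + M)*0)/2 = (1/2)*0 = 0)
(-8979 + 44473)/(-19928 + C(Q, 130)) = (-8979 + 44473)/(-19928 + 0) = 35494/(-19928) = 35494*(-1/19928) = -17747/9964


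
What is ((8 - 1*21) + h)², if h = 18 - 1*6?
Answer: 1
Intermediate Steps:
h = 12 (h = 18 - 6 = 12)
((8 - 1*21) + h)² = ((8 - 1*21) + 12)² = ((8 - 21) + 12)² = (-13 + 12)² = (-1)² = 1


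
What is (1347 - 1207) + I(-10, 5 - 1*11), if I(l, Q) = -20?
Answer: 120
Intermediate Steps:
(1347 - 1207) + I(-10, 5 - 1*11) = (1347 - 1207) - 20 = 140 - 20 = 120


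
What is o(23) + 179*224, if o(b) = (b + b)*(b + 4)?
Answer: 41338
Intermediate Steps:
o(b) = 2*b*(4 + b) (o(b) = (2*b)*(4 + b) = 2*b*(4 + b))
o(23) + 179*224 = 2*23*(4 + 23) + 179*224 = 2*23*27 + 40096 = 1242 + 40096 = 41338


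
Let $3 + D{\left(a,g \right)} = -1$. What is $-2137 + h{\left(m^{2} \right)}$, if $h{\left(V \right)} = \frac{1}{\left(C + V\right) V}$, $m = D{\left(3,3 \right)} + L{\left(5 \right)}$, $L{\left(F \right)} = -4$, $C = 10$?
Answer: $- \frac{10120831}{4736} \approx -2137.0$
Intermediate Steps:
$D{\left(a,g \right)} = -4$ ($D{\left(a,g \right)} = -3 - 1 = -4$)
$m = -8$ ($m = -4 - 4 = -8$)
$h{\left(V \right)} = \frac{1}{V \left(10 + V\right)}$ ($h{\left(V \right)} = \frac{1}{\left(10 + V\right) V} = \frac{1}{V \left(10 + V\right)}$)
$-2137 + h{\left(m^{2} \right)} = -2137 + \frac{1}{\left(-8\right)^{2} \left(10 + \left(-8\right)^{2}\right)} = -2137 + \frac{1}{64 \left(10 + 64\right)} = -2137 + \frac{1}{64 \cdot 74} = -2137 + \frac{1}{64} \cdot \frac{1}{74} = -2137 + \frac{1}{4736} = - \frac{10120831}{4736}$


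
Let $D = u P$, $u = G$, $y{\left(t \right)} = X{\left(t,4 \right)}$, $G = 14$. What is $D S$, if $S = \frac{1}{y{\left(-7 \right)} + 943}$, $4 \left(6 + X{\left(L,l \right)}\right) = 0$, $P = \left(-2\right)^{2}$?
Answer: $\frac{56}{937} \approx 0.059765$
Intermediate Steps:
$P = 4$
$X{\left(L,l \right)} = -6$ ($X{\left(L,l \right)} = -6 + \frac{1}{4} \cdot 0 = -6 + 0 = -6$)
$y{\left(t \right)} = -6$
$u = 14$
$D = 56$ ($D = 14 \cdot 4 = 56$)
$S = \frac{1}{937}$ ($S = \frac{1}{-6 + 943} = \frac{1}{937} \approx 0.0010672$)
$D S = 56 \cdot \frac{1}{937} = \frac{56}{937}$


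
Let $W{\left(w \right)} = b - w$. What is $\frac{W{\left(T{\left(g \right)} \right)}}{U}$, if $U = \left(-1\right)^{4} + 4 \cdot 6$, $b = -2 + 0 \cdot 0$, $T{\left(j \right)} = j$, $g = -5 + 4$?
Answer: $- \frac{1}{25} \approx -0.04$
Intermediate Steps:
$g = -1$
$b = -2$ ($b = -2 + 0 = -2$)
$W{\left(w \right)} = -2 - w$
$U = 25$ ($U = 1 + 24 = 25$)
$\frac{W{\left(T{\left(g \right)} \right)}}{U} = \frac{-2 - -1}{25} = \left(-2 + 1\right) \frac{1}{25} = \left(-1\right) \frac{1}{25} = - \frac{1}{25}$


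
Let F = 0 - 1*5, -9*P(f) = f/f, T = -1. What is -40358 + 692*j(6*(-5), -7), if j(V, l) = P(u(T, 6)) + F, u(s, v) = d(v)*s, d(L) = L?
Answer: -395054/9 ≈ -43895.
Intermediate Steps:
u(s, v) = s*v (u(s, v) = v*s = s*v)
P(f) = -⅑ (P(f) = -f/(9*f) = -⅑*1 = -⅑)
F = -5 (F = 0 - 5 = -5)
j(V, l) = -46/9 (j(V, l) = -⅑ - 5 = -46/9)
-40358 + 692*j(6*(-5), -7) = -40358 + 692*(-46/9) = -40358 - 31832/9 = -395054/9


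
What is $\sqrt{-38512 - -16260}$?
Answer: $2 i \sqrt{5563} \approx 149.17 i$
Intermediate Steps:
$\sqrt{-38512 - -16260} = \sqrt{-38512 + 16260} = \sqrt{-22252} = 2 i \sqrt{5563}$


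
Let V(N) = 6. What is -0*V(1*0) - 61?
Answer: -61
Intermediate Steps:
-0*V(1*0) - 61 = -0*6 - 61 = -70*0 - 61 = 0 - 61 = -61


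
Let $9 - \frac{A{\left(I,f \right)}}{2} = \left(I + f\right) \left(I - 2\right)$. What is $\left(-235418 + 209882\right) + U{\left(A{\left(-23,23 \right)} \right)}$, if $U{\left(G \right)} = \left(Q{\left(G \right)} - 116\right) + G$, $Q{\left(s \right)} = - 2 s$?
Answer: $-25670$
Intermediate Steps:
$A{\left(I,f \right)} = 18 - 2 \left(-2 + I\right) \left(I + f\right)$ ($A{\left(I,f \right)} = 18 - 2 \left(I + f\right) \left(I - 2\right) = 18 - 2 \left(I + f\right) \left(-2 + I\right) = 18 - 2 \left(-2 + I\right) \left(I + f\right)$)
$U{\left(G \right)} = -116 - G$ ($U{\left(G \right)} = \left(- 2 G - 116\right) + G = \left(-116 - 2 G\right) + G = -116 - G$)
$\left(-235418 + 209882\right) + U{\left(A{\left(-23,23 \right)} \right)} = \left(-235418 + 209882\right) - \left(134 - 1058 - 92 + 92 - \left(-46\right) 23\right) = -25536 - \left(1192 - 1058\right) = -25536 - 134 = -25670$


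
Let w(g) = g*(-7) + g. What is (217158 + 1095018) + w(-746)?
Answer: 1316652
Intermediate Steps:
w(g) = -6*g (w(g) = -7*g + g = -6*g)
(217158 + 1095018) + w(-746) = (217158 + 1095018) - 6*(-746) = 1312176 + 4476 = 1316652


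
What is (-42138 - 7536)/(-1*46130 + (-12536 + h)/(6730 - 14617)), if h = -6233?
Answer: 391778838/363808541 ≈ 1.0769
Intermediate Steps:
(-42138 - 7536)/(-1*46130 + (-12536 + h)/(6730 - 14617)) = (-42138 - 7536)/(-1*46130 + (-12536 - 6233)/(6730 - 14617)) = -49674/(-46130 - 18769/(-7887)) = -49674/(-46130 - 18769*(-1/7887)) = -49674/(-46130 + 18769/7887) = -49674/(-363808541/7887) = -49674*(-7887/363808541) = 391778838/363808541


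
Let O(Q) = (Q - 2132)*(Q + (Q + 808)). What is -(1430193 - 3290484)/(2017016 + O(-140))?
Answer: 1860291/817400 ≈ 2.2759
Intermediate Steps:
O(Q) = (-2132 + Q)*(808 + 2*Q) (O(Q) = (-2132 + Q)*(Q + (808 + Q)) = (-2132 + Q)*(808 + 2*Q))
-(1430193 - 3290484)/(2017016 + O(-140)) = -(1430193 - 3290484)/(2017016 + (-1722656 - 3456*(-140) + 2*(-140)²)) = -(-1860291)/(2017016 + (-1722656 + 483840 + 2*19600)) = -(-1860291)/(2017016 + (-1722656 + 483840 + 39200)) = -(-1860291)/(2017016 - 1199616) = -(-1860291)/817400 = -1*(-1860291/817400) = 1860291/817400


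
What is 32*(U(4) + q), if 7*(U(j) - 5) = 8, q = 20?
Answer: 5856/7 ≈ 836.57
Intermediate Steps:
U(j) = 43/7 (U(j) = 5 + (⅐)*8 = 5 + 8/7 = 43/7)
32*(U(4) + q) = 32*(43/7 + 20) = 32*(183/7) = 5856/7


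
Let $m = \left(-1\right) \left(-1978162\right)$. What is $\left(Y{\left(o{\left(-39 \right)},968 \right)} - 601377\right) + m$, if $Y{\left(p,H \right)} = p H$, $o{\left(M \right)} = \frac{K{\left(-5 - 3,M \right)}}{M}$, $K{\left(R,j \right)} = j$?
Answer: $1377753$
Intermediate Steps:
$o{\left(M \right)} = 1$ ($o{\left(M \right)} = \frac{M}{M} = 1$)
$Y{\left(p,H \right)} = H p$
$m = 1978162$
$\left(Y{\left(o{\left(-39 \right)},968 \right)} - 601377\right) + m = \left(968 \cdot 1 - 601377\right) + 1978162 = \left(968 - 601377\right) + 1978162 = -600409 + 1978162 = 1377753$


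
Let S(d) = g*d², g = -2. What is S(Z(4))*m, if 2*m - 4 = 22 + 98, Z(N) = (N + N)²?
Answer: -507904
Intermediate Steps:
Z(N) = 4*N² (Z(N) = (2*N)² = 4*N²)
m = 62 (m = 2 + (22 + 98)/2 = 2 + (½)*120 = 2 + 60 = 62)
S(d) = -2*d²
S(Z(4))*m = -2*(4*4²)²*62 = -2*(4*16)²*62 = -2*64²*62 = -2*4096*62 = -8192*62 = -507904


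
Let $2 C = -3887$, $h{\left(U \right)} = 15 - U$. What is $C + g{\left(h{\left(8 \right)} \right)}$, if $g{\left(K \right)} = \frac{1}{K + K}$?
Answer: $- \frac{13604}{7} \approx -1943.4$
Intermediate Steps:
$C = - \frac{3887}{2}$ ($C = \frac{1}{2} \left(-3887\right) = - \frac{3887}{2} \approx -1943.5$)
$g{\left(K \right)} = \frac{1}{2 K}$
$C + g{\left(h{\left(8 \right)} \right)} = - \frac{3887}{2} + \frac{1}{2 \left(15 - 8\right)} = - \frac{3887}{2} + \frac{1}{2 \cdot 7} = - \frac{3887}{2} + \frac{1}{2} \cdot \frac{1}{7} = - \frac{3887}{2} + \frac{1}{14} = - \frac{13604}{7}$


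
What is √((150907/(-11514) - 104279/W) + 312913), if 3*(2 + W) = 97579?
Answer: √8059658710116733967346/160493646 ≈ 559.37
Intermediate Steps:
W = 97573/3 (W = -2 + (⅓)*97579 = -2 + 97579/3 = 97573/3 ≈ 32524.)
√((150907/(-11514) - 104279/W) + 312913) = √((150907/(-11514) - 104279/97573/3) + 312913) = √((150907*(-1/11514) - 104279*3/97573) + 312913) = √((-150907/11514 - 44691/13939) + 312913) = √(-2618064847/160493646 + 312913) = √(50217930185951/160493646) = √8059658710116733967346/160493646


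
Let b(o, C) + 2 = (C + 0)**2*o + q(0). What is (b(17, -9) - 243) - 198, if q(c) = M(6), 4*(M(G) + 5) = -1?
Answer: 3715/4 ≈ 928.75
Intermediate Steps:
M(G) = -21/4 (M(G) = -5 + (1/4)*(-1) = -5 - 1/4 = -21/4)
q(c) = -21/4
b(o, C) = -29/4 + o*C**2 (b(o, C) = -2 + ((C + 0)**2*o - 21/4) = -2 + (C**2*o - 21/4) = -2 + (o*C**2 - 21/4) = -2 + (-21/4 + o*C**2) = -29/4 + o*C**2)
(b(17, -9) - 243) - 198 = ((-29/4 + 17*(-9)**2) - 243) - 198 = ((-29/4 + 17*81) - 243) - 198 = ((-29/4 + 1377) - 243) - 198 = (5479/4 - 243) - 198 = 4507/4 - 198 = 3715/4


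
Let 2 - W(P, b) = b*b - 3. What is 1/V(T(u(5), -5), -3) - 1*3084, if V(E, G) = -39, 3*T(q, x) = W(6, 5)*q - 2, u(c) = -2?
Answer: -120277/39 ≈ -3084.0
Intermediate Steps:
W(P, b) = 5 - b² (W(P, b) = 2 - (b*b - 3) = 2 - (b² - 3) = 2 - (-3 + b²) = 2 + (3 - b²) = 5 - b²)
T(q, x) = -⅔ - 20*q/3 (T(q, x) = ((5 - 1*5²)*q - 2)/3 = ((5 - 1*25)*q - 2)/3 = ((5 - 25)*q - 2)/3 = (-20*q - 2)/3 = (-2 - 20*q)/3 = -⅔ - 20*q/3)
1/V(T(u(5), -5), -3) - 1*3084 = 1/(-39) - 1*3084 = -1/39 - 3084 = -120277/39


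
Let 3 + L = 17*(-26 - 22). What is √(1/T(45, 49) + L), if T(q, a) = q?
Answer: I*√184270/15 ≈ 28.618*I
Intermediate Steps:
L = -819 (L = -3 + 17*(-26 - 22) = -3 + 17*(-48) = -3 - 816 = -819)
√(1/T(45, 49) + L) = √(1/45 - 819) = √(-36854/45) = I*√184270/15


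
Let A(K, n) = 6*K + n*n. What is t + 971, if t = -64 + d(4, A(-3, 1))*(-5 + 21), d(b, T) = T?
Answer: 635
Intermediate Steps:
A(K, n) = n² + 6*K (A(K, n) = 6*K + n² = n² + 6*K)
t = -336 (t = -64 + (1² + 6*(-3))*(-5 + 21) = -64 + (1 - 18)*16 = -64 - 17*16 = -64 - 272 = -336)
t + 971 = -336 + 971 = 635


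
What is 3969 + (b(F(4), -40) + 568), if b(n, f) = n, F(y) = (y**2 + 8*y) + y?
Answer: 4589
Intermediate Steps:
F(y) = y**2 + 9*y
3969 + (b(F(4), -40) + 568) = 3969 + (4*(9 + 4) + 568) = 3969 + (4*13 + 568) = 3969 + (52 + 568) = 3969 + 620 = 4589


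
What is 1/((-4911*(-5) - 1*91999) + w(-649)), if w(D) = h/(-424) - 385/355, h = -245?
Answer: -30104/2030349429 ≈ -1.4827e-5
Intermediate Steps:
w(D) = -15253/30104 (w(D) = -245/(-424) - 385/355 = -245*(-1/424) - 385*1/355 = 245/424 - 77/71 = -15253/30104)
1/((-4911*(-5) - 1*91999) + w(-649)) = 1/((-4911*(-5) - 1*91999) - 15253/30104) = 1/((24555 - 91999) - 15253/30104) = 1/(-67444 - 15253/30104) = 1/(-2030349429/30104) = -30104/2030349429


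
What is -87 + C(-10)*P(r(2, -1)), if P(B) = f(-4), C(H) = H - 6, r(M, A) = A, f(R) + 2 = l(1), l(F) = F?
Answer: -71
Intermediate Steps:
f(R) = -1 (f(R) = -2 + 1 = -1)
C(H) = -6 + H
P(B) = -1
-87 + C(-10)*P(r(2, -1)) = -87 + (-6 - 10)*(-1) = -87 - 16*(-1) = -87 + 16 = -71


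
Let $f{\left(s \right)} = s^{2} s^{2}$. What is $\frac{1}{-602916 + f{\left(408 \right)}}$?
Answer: $\frac{1}{27709660380} \approx 3.6089 \cdot 10^{-11}$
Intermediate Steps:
$f{\left(s \right)} = s^{4}$
$\frac{1}{-602916 + f{\left(408 \right)}} = \frac{1}{-602916 + 408^{4}} = \frac{1}{-602916 + 27710263296} = \frac{1}{27709660380}$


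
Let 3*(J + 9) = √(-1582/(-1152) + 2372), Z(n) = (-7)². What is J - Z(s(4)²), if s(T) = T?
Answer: -58 + √1367063/72 ≈ -41.761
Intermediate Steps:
Z(n) = 49
J = -9 + √1367063/72 (J = -9 + √(-1582/(-1152) + 2372)/3 = -9 + √(-1582*(-1/1152) + 2372)/3 = -9 + √(791/576 + 2372)/3 = -9 + √(1367063/576)/3 = -9 + (√1367063/24)/3 = -9 + √1367063/72 ≈ 7.2391)
J - Z(s(4)²) = (-9 + √1367063/72) - 1*49 = (-9 + √1367063/72) - 49 = -58 + √1367063/72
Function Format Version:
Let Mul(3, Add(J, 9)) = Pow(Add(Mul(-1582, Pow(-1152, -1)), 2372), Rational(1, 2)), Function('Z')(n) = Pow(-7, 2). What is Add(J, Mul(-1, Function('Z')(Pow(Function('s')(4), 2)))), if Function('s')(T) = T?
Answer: Add(-58, Mul(Rational(1, 72), Pow(1367063, Rational(1, 2)))) ≈ -41.761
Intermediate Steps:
Function('Z')(n) = 49
J = Add(-9, Mul(Rational(1, 72), Pow(1367063, Rational(1, 2)))) (J = Add(-9, Mul(Rational(1, 3), Pow(Add(Mul(-1582, Pow(-1152, -1)), 2372), Rational(1, 2)))) = Add(-9, Mul(Rational(1, 3), Pow(Add(Mul(-1582, Rational(-1, 1152)), 2372), Rational(1, 2)))) = Add(-9, Mul(Rational(1, 3), Pow(Add(Rational(791, 576), 2372), Rational(1, 2)))) = Add(-9, Mul(Rational(1, 3), Pow(Rational(1367063, 576), Rational(1, 2)))) = Add(-9, Mul(Rational(1, 3), Mul(Rational(1, 24), Pow(1367063, Rational(1, 2))))) = Add(-9, Mul(Rational(1, 72), Pow(1367063, Rational(1, 2)))) ≈ 7.2391)
Add(J, Mul(-1, Function('Z')(Pow(Function('s')(4), 2)))) = Add(Add(-9, Mul(Rational(1, 72), Pow(1367063, Rational(1, 2)))), Mul(-1, 49)) = Add(Add(-9, Mul(Rational(1, 72), Pow(1367063, Rational(1, 2)))), -49) = Add(-58, Mul(Rational(1, 72), Pow(1367063, Rational(1, 2))))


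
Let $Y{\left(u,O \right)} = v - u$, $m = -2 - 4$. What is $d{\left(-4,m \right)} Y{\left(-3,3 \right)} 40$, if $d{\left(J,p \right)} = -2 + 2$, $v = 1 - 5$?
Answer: $0$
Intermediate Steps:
$m = -6$ ($m = -2 - 4 = -6$)
$v = -4$ ($v = 1 - 5 = -4$)
$d{\left(J,p \right)} = 0$
$Y{\left(u,O \right)} = -4 - u$
$d{\left(-4,m \right)} Y{\left(-3,3 \right)} 40 = 0 \left(-4 - -3\right) 40 = 0 \left(-4 + 3\right) 40 = 0 \left(-1\right) 40 = 0 \cdot 40 = 0$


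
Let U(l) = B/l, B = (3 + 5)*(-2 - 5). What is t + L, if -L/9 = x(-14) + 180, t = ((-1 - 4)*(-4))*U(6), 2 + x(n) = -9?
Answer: -5123/3 ≈ -1707.7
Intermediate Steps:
B = -56 (B = 8*(-7) = -56)
x(n) = -11 (x(n) = -2 - 9 = -11)
U(l) = -56/l
t = -560/3 (t = ((-1 - 4)*(-4))*(-56/6) = (-5*(-4))*(-56*⅙) = 20*(-28/3) = -560/3 ≈ -186.67)
L = -1521 (L = -9*(-11 + 180) = -9*169 = -1521)
t + L = -560/3 - 1521 = -5123/3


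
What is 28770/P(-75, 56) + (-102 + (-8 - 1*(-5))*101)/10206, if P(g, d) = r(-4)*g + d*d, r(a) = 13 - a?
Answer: 3615715/234486 ≈ 15.420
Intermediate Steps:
P(g, d) = d² + 17*g (P(g, d) = (13 - 1*(-4))*g + d*d = (13 + 4)*g + d² = 17*g + d² = d² + 17*g)
28770/P(-75, 56) + (-102 + (-8 - 1*(-5))*101)/10206 = 28770/(56² + 17*(-75)) + (-102 + (-8 - 1*(-5))*101)/10206 = 28770/(3136 - 1275) + (-102 + (-8 + 5)*101)*(1/10206) = 28770/1861 + (-102 - 3*101)*(1/10206) = 28770*(1/1861) + (-102 - 303)*(1/10206) = 28770/1861 - 405*1/10206 = 28770/1861 - 5/126 = 3615715/234486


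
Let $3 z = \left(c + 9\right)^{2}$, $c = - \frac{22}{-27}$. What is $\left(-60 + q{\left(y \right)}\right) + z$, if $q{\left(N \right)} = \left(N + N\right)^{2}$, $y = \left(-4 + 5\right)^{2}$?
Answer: $- \frac{52247}{2187} \approx -23.89$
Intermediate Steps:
$c = \frac{22}{27}$ ($c = \left(-22\right) \left(- \frac{1}{27}\right) = \frac{22}{27} \approx 0.81481$)
$y = 1$ ($y = 1^{2} = 1$)
$q{\left(N \right)} = 4 N^{2}$ ($q{\left(N \right)} = \left(2 N\right)^{2} = 4 N^{2}$)
$z = \frac{70225}{2187}$ ($z = \frac{\left(\frac{22}{27} + 9\right)^{2}}{3} = \frac{\left(\frac{265}{27}\right)^{2}}{3} = \frac{1}{3} \cdot \frac{70225}{729} = \frac{70225}{2187} \approx 32.11$)
$\left(-60 + q{\left(y \right)}\right) + z = \left(-60 + 4 \cdot 1^{2}\right) + \frac{70225}{2187} = \left(-60 + 4 \cdot 1\right) + \frac{70225}{2187} = \left(-60 + 4\right) + \frac{70225}{2187} = -56 + \frac{70225}{2187} = - \frac{52247}{2187}$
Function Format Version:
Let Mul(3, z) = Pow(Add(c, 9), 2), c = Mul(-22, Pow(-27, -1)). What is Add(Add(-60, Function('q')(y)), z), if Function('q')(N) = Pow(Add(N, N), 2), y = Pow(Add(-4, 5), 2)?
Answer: Rational(-52247, 2187) ≈ -23.890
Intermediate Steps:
c = Rational(22, 27) (c = Mul(-22, Rational(-1, 27)) = Rational(22, 27) ≈ 0.81481)
y = 1 (y = Pow(1, 2) = 1)
Function('q')(N) = Mul(4, Pow(N, 2)) (Function('q')(N) = Pow(Mul(2, N), 2) = Mul(4, Pow(N, 2)))
z = Rational(70225, 2187) (z = Mul(Rational(1, 3), Pow(Add(Rational(22, 27), 9), 2)) = Mul(Rational(1, 3), Pow(Rational(265, 27), 2)) = Mul(Rational(1, 3), Rational(70225, 729)) = Rational(70225, 2187) ≈ 32.110)
Add(Add(-60, Function('q')(y)), z) = Add(Add(-60, Mul(4, Pow(1, 2))), Rational(70225, 2187)) = Add(Add(-60, Mul(4, 1)), Rational(70225, 2187)) = Add(Add(-60, 4), Rational(70225, 2187)) = Add(-56, Rational(70225, 2187)) = Rational(-52247, 2187)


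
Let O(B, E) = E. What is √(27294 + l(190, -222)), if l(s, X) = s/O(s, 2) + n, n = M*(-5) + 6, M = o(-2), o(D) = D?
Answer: 3*√3045 ≈ 165.54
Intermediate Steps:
M = -2
n = 16 (n = -2*(-5) + 6 = 10 + 6 = 16)
l(s, X) = 16 + s/2 (l(s, X) = s/2 + 16 = 16 + s/2)
√(27294 + l(190, -222)) = √(27294 + (16 + (½)*190)) = √(27294 + (16 + 95)) = √(27294 + 111) = √27405 = 3*√3045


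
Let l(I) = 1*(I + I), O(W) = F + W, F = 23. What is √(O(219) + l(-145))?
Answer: 4*I*√3 ≈ 6.9282*I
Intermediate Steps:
O(W) = 23 + W
l(I) = 2*I (l(I) = 1*(2*I) = 2*I)
√(O(219) + l(-145)) = √((23 + 219) + 2*(-145)) = √(242 - 290) = √(-48) = 4*I*√3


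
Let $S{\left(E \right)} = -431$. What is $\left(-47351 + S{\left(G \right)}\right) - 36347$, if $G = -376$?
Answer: $-84129$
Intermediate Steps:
$\left(-47351 + S{\left(G \right)}\right) - 36347 = \left(-47351 - 431\right) - 36347 = -47782 - 36347 = -84129$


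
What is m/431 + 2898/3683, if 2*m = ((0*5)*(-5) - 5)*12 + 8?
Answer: 1153280/1587373 ≈ 0.72653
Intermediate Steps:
m = -26 (m = (((0*5)*(-5) - 5)*12 + 8)/2 = ((0*(-5) - 5)*12 + 8)/2 = ((0 - 5)*12 + 8)/2 = (-5*12 + 8)/2 = (-60 + 8)/2 = (1/2)*(-52) = -26)
m/431 + 2898/3683 = -26/431 + 2898/3683 = 1153280/1587373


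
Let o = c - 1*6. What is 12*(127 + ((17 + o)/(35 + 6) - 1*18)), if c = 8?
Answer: 53856/41 ≈ 1313.6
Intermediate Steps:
o = 2 (o = 8 - 1*6 = 8 - 6 = 2)
12*(127 + ((17 + o)/(35 + 6) - 1*18)) = 12*(127 + ((17 + 2)/(35 + 6) - 1*18)) = 12*(127 + (19/41 - 18)) = 12*(127 - 719/41) = 12*(4488/41) = 53856/41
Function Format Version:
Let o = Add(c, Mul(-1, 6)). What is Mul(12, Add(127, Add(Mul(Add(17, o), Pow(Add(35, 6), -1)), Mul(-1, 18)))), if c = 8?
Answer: Rational(53856, 41) ≈ 1313.6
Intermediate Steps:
o = 2 (o = Add(8, Mul(-1, 6)) = Add(8, -6) = 2)
Mul(12, Add(127, Add(Mul(Add(17, o), Pow(Add(35, 6), -1)), Mul(-1, 18)))) = Mul(12, Add(127, Add(Mul(Add(17, 2), Pow(Add(35, 6), -1)), Mul(-1, 18)))) = Mul(12, Add(127, Add(Mul(19, Pow(41, -1)), -18))) = Mul(12, Add(127, Add(Mul(19, Rational(1, 41)), -18))) = Mul(12, Add(127, Add(Rational(19, 41), -18))) = Mul(12, Add(127, Rational(-719, 41))) = Mul(12, Rational(4488, 41)) = Rational(53856, 41)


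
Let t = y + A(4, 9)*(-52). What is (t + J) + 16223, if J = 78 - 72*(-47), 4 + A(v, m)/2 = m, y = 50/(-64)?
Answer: 613255/32 ≈ 19164.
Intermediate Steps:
y = -25/32 (y = 50*(-1/64) = -25/32 ≈ -0.78125)
A(v, m) = -8 + 2*m
J = 3462 (J = 78 + 3384 = 3462)
t = -16665/32 (t = -25/32 + (-8 + 2*9)*(-52) = -25/32 + (-8 + 18)*(-52) = -25/32 + 10*(-52) = -25/32 - 520 = -16665/32 ≈ -520.78)
(t + J) + 16223 = (-16665/32 + 3462) + 16223 = 94119/32 + 16223 = 613255/32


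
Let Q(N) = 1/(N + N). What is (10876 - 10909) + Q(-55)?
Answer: -3631/110 ≈ -33.009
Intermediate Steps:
Q(N) = 1/(2*N)
(10876 - 10909) + Q(-55) = (10876 - 10909) + (½)/(-55) = -33 + (½)*(-1/55) = -33 - 1/110 = -3631/110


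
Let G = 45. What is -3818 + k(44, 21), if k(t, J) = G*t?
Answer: -1838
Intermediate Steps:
k(t, J) = 45*t
-3818 + k(44, 21) = -3818 + 45*44 = -3818 + 1980 = -1838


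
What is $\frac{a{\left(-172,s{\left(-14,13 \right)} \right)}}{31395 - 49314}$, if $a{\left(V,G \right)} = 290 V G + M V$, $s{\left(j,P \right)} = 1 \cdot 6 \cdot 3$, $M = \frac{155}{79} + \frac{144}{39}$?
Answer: $\frac{923080484}{18402813} \approx 50.16$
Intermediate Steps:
$M = \frac{5807}{1027}$ ($M = 155 \cdot \frac{1}{79} + 144 \cdot \frac{1}{39} = \frac{155}{79} + \frac{48}{13} = \frac{5807}{1027} \approx 5.6543$)
$s{\left(j,P \right)} = 18$ ($s{\left(j,P \right)} = 6 \cdot 3 = 18$)
$a{\left(V,G \right)} = \frac{5807 V}{1027} + 290 G V$ ($a{\left(V,G \right)} = 290 V G + \frac{5807 V}{1027} = 290 G V + \frac{5807 V}{1027} = \frac{5807 V}{1027} + 290 G V$)
$\frac{a{\left(-172,s{\left(-14,13 \right)} \right)}}{31395 - 49314} = \frac{\frac{1}{1027} \left(-172\right) \left(5807 + 297830 \cdot 18\right)}{31395 - 49314} = \frac{\frac{1}{1027} \left(-172\right) \left(5807 + 5360940\right)}{31395 - 49314} = \frac{\frac{1}{1027} \left(-172\right) 5366747}{-17919} = \left(- \frac{923080484}{1027}\right) \left(- \frac{1}{17919}\right) = \frac{923080484}{18402813}$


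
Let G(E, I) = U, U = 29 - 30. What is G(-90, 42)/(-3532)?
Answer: 1/3532 ≈ 0.00028313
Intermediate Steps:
U = -1
G(E, I) = -1
G(-90, 42)/(-3532) = -1/(-3532) = -1*(-1/3532) = 1/3532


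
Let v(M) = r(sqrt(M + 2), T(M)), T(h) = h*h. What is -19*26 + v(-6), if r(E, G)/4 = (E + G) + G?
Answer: -206 + 8*I ≈ -206.0 + 8.0*I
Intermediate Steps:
T(h) = h**2
r(E, G) = 4*E + 8*G (r(E, G) = 4*((E + G) + G) = 4*(E + 2*G) = 4*E + 8*G)
v(M) = 4*sqrt(2 + M) + 8*M**2 (v(M) = 4*sqrt(M + 2) + 8*M**2 = 4*sqrt(2 + M) + 8*M**2)
-19*26 + v(-6) = -19*26 + (4*sqrt(2 - 6) + 8*(-6)**2) = -494 + (4*sqrt(-4) + 8*36) = -494 + (4*(2*I) + 288) = -494 + (8*I + 288) = -494 + (288 + 8*I) = -206 + 8*I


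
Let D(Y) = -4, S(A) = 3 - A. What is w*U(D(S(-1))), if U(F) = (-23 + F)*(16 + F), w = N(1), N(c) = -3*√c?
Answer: 972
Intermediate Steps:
w = -3 (w = -3*√1 = -3*1 = -3)
w*U(D(S(-1))) = -3*(-368 + (-4)² - 7*(-4)) = -3*(-368 + 16 + 28) = -3*(-324) = 972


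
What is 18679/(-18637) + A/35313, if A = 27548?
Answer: -146199451/658128381 ≈ -0.22214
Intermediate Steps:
18679/(-18637) + A/35313 = 18679/(-18637) + 27548/35313 = 18679*(-1/18637) + 27548*(1/35313) = -18679/18637 + 27548/35313 = -146199451/658128381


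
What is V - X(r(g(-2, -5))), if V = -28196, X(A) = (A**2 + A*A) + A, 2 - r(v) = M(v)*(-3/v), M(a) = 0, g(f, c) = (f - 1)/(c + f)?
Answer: -28206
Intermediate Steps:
g(f, c) = (-1 + f)/(c + f)
r(v) = 2 (r(v) = 2 - 0*(-3/v) = 2 - 1*0 = 2 + 0 = 2)
X(A) = A + 2*A**2 (X(A) = (A**2 + A**2) + A = 2*A**2 + A = A + 2*A**2)
V - X(r(g(-2, -5))) = -28196 - 2*(1 + 2*2) = -28196 - 2*(1 + 4) = -28196 - 2*5 = -28196 - 1*10 = -28196 - 10 = -28206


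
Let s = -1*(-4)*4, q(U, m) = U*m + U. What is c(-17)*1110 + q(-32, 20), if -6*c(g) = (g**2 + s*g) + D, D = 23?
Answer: -8072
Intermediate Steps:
q(U, m) = U + U*m
s = 16 (s = 4*4 = 16)
c(g) = -23/6 - 8*g/3 - g**2/6 (c(g) = -((g**2 + 16*g) + 23)/6 = -(23 + g**2 + 16*g)/6 = -23/6 - 8*g/3 - g**2/6)
c(-17)*1110 + q(-32, 20) = (-23/6 - 8/3*(-17) - 1/6*(-17)**2)*1110 - 32*(1 + 20) = (-23/6 + 136/3 - 1/6*289)*1110 - 32*21 = (-23/6 + 136/3 - 289/6)*1110 - 672 = -20/3*1110 - 672 = -7400 - 672 = -8072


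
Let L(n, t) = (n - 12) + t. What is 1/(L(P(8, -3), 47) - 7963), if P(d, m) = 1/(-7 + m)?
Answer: -10/79281 ≈ -0.00012613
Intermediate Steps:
L(n, t) = -12 + n + t (L(n, t) = (-12 + n) + t = -12 + n + t)
1/(L(P(8, -3), 47) - 7963) = 1/((-12 + 1/(-7 - 3) + 47) - 7963) = 1/((-12 + 1/(-10) + 47) - 7963) = 1/((-12 - ⅒ + 47) - 7963) = 1/(349/10 - 7963) = 1/(-79281/10) = -10/79281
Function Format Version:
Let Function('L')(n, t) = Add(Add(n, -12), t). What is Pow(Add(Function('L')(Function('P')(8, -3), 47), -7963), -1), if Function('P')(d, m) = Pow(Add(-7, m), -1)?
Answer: Rational(-10, 79281) ≈ -0.00012613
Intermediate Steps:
Function('L')(n, t) = Add(-12, n, t) (Function('L')(n, t) = Add(Add(-12, n), t) = Add(-12, n, t))
Pow(Add(Function('L')(Function('P')(8, -3), 47), -7963), -1) = Pow(Add(Add(-12, Pow(Add(-7, -3), -1), 47), -7963), -1) = Pow(Add(Add(-12, Pow(-10, -1), 47), -7963), -1) = Pow(Add(Add(-12, Rational(-1, 10), 47), -7963), -1) = Pow(Add(Rational(349, 10), -7963), -1) = Pow(Rational(-79281, 10), -1) = Rational(-10, 79281)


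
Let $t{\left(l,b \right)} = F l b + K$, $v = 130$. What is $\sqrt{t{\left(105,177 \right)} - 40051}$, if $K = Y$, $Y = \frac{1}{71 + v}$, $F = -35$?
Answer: $\frac{5 i \sqrt{1115917629}}{201} \approx 830.98 i$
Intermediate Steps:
$Y = \frac{1}{201}$ ($Y = \frac{1}{71 + 130} = \frac{1}{201} \approx 0.0049751$)
$K = \frac{1}{201} \approx 0.0049751$
$t{\left(l,b \right)} = \frac{1}{201} - 35 b l$ ($t{\left(l,b \right)} = - 35 l b + \frac{1}{201} = - 35 b l + \frac{1}{201} = \frac{1}{201} - 35 b l$)
$\sqrt{t{\left(105,177 \right)} - 40051} = \sqrt{\left(\frac{1}{201} - 6195 \cdot 105\right) - 40051} = \sqrt{\left(\frac{1}{201} - 650475\right) - 40051} = \sqrt{- \frac{130745474}{201} - 40051} = \sqrt{- \frac{138795725}{201}} = \frac{5 i \sqrt{1115917629}}{201}$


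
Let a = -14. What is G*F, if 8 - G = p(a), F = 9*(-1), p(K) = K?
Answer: -198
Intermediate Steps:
F = -9
G = 22 (G = 8 - 1*(-14) = 8 + 14 = 22)
G*F = 22*(-9) = -198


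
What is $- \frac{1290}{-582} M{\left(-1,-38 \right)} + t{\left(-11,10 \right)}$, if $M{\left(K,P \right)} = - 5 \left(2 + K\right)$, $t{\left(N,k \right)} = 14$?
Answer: $\frac{283}{97} \approx 2.9175$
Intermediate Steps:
$M{\left(K,P \right)} = -10 - 5 K$
$- \frac{1290}{-582} M{\left(-1,-38 \right)} + t{\left(-11,10 \right)} = - \frac{1290}{-582} \left(-10 - -5\right) + 14 = \left(-1290\right) \left(- \frac{1}{582}\right) \left(-10 + 5\right) + 14 = \frac{215}{97} \left(-5\right) + 14 = - \frac{1075}{97} + 14 = \frac{283}{97}$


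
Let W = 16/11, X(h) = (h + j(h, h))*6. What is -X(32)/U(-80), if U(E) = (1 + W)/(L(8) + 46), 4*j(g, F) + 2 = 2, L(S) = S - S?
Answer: -32384/9 ≈ -3598.2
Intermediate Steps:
L(S) = 0
j(g, F) = 0 (j(g, F) = -1/2 + (1/4)*2 = -1/2 + 1/2 = 0)
X(h) = 6*h (X(h) = (h + 0)*6 = h*6 = 6*h)
W = 16/11 (W = 16*(1/11) = 16/11 ≈ 1.4545)
U(E) = 27/506 (U(E) = (1 + 16/11)/(0 + 46) = (27/11)/46 = (27/11)*(1/46) = 27/506)
-X(32)/U(-80) = -6*32/27/506 = -192*506/27 = -1*32384/9 = -32384/9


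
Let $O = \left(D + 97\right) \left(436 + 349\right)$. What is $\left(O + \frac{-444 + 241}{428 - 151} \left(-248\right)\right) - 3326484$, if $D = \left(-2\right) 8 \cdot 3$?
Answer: $- \frac{910730919}{277} \approx -3.2878 \cdot 10^{6}$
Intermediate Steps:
$D = -48$ ($D = \left(-16\right) 3 = -48$)
$O = 38465$ ($O = \left(-48 + 97\right) \left(436 + 349\right) = 49 \cdot 785 = 38465$)
$\left(O + \frac{-444 + 241}{428 - 151} \left(-248\right)\right) - 3326484 = \left(38465 + \frac{-444 + 241}{428 - 151} \left(-248\right)\right) - 3326484 = \left(38465 + - \frac{203}{277} \left(-248\right)\right) - 3326484 = \left(38465 + \left(-203\right) \frac{1}{277} \left(-248\right)\right) - 3326484 = \left(38465 - - \frac{50344}{277}\right) - 3326484 = \left(38465 + \frac{50344}{277}\right) - 3326484 = \frac{10705149}{277} - 3326484 = - \frac{910730919}{277}$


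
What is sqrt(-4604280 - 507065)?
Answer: I*sqrt(5111345) ≈ 2260.8*I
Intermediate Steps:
sqrt(-4604280 - 507065) = sqrt(-5111345) = I*sqrt(5111345)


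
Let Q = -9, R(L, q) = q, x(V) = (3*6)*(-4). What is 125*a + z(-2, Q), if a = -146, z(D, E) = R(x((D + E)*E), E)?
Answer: -18259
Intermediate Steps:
x(V) = -72 (x(V) = 18*(-4) = -72)
z(D, E) = E
125*a + z(-2, Q) = 125*(-146) - 9 = -18250 - 9 = -18259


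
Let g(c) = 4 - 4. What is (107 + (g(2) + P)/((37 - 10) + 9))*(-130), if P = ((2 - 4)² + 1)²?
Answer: -252005/18 ≈ -14000.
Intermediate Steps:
g(c) = 0
P = 25 (P = ((-2)² + 1)² = (4 + 1)² = 5² = 25)
(107 + (g(2) + P)/((37 - 10) + 9))*(-130) = (107 + (0 + 25)/((37 - 10) + 9))*(-130) = (107 + 25/(27 + 9))*(-130) = (107 + 25/36)*(-130) = (3877/36)*(-130) = -252005/18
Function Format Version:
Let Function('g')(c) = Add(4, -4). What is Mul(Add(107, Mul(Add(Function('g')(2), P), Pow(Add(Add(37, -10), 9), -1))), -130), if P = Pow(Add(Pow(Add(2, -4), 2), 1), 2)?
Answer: Rational(-252005, 18) ≈ -14000.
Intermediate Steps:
Function('g')(c) = 0
P = 25 (P = Pow(Add(Pow(-2, 2), 1), 2) = Pow(Add(4, 1), 2) = Pow(5, 2) = 25)
Mul(Add(107, Mul(Add(Function('g')(2), P), Pow(Add(Add(37, -10), 9), -1))), -130) = Mul(Add(107, Mul(Add(0, 25), Pow(Add(Add(37, -10), 9), -1))), -130) = Mul(Add(107, Mul(25, Pow(Add(27, 9), -1))), -130) = Mul(Add(107, Mul(25, Pow(36, -1))), -130) = Mul(Add(107, Mul(25, Rational(1, 36))), -130) = Mul(Add(107, Rational(25, 36)), -130) = Mul(Rational(3877, 36), -130) = Rational(-252005, 18)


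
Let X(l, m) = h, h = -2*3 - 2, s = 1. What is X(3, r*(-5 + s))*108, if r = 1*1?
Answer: -864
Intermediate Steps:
r = 1
h = -8 (h = -6 - 2 = -8)
X(l, m) = -8
X(3, r*(-5 + s))*108 = -8*108 = -864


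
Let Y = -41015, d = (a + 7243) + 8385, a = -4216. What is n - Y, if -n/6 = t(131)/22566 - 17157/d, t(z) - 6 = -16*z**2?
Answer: 97994787649/2384474 ≈ 41097.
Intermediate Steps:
t(z) = 6 - 16*z**2
d = 11412 (d = (-4216 + 7243) + 8385 = 3027 + 8385 = 11412)
n = 195586539/2384474 (n = -6*((6 - 16*131**2)/22566 - 17157/11412) = -6*((6 - 16*17161)*(1/22566) - 17157*1/11412) = -6*((6 - 274576)*(1/22566) - 5719/3804) = -6*(-274570*1/22566 - 5719/3804) = -6*(-137285/11283 - 5719/3804) = -6*(-65195513/4768948) = 195586539/2384474 ≈ 82.025)
n - Y = 195586539/2384474 - 1*(-41015) = 195586539/2384474 + 41015 = 97994787649/2384474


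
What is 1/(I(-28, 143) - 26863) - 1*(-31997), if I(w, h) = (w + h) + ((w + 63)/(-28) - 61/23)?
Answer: 78750216383/2461175 ≈ 31997.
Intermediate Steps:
I(w, h) = -451/92 + h + 27*w/28 (I(w, h) = (h + w) + ((63 + w)*(-1/28) - 61*1/23) = (h + w) + ((-9/4 - w/28) - 61/23) = (h + w) + (-451/92 - w/28) = -451/92 + h + 27*w/28)
1/(I(-28, 143) - 26863) - 1*(-31997) = 1/((-451/92 + 143 + (27/28)*(-28)) - 26863) - 1*(-31997) = 1/((-451/92 + 143 - 27) - 26863) + 31997 = 1/(10221/92 - 26863) + 31997 = 1/(-2461175/92) + 31997 = -92/2461175 + 31997 = 78750216383/2461175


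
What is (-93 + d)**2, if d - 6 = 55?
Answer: 1024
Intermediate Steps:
d = 61 (d = 6 + 55 = 61)
(-93 + d)**2 = (-93 + 61)**2 = (-32)**2 = 1024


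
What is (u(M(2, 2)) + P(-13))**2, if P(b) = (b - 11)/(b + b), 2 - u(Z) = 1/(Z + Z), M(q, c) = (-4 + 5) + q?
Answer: 46225/6084 ≈ 7.5978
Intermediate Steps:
M(q, c) = 1 + q
u(Z) = 2 - 1/(2*Z) (u(Z) = 2 - 1/(Z + Z) = 2 - 1/(2*Z))
P(b) = (-11 + b)/(2*b) (P(b) = (-11 + b)/((2*b)) = (-11 + b)*(1/(2*b)) = (-11 + b)/(2*b))
(u(M(2, 2)) + P(-13))**2 = ((2 - 1/(2*(1 + 2))) + (1/2)*(-11 - 13)/(-13))**2 = ((2 - 1/2/3) + (1/2)*(-1/13)*(-24))**2 = ((2 - 1/2*1/3) + 12/13)**2 = ((2 - 1/6) + 12/13)**2 = (11/6 + 12/13)**2 = (215/78)**2 = 46225/6084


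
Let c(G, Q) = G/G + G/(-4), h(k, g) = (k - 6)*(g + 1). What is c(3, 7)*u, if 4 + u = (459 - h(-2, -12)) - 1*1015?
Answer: -162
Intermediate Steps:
h(k, g) = (1 + g)*(-6 + k) (h(k, g) = (-6 + k)*(1 + g) = (1 + g)*(-6 + k))
c(G, Q) = 1 - G/4 (c(G, Q) = 1 + G*(-1/4) = 1 - G/4)
u = -648 (u = -4 + ((459 - (-6 - 2 - 6*(-12) - 12*(-2))) - 1*1015) = -4 + ((459 - (-6 - 2 + 72 + 24)) - 1015) = -4 + ((459 - 1*88) - 1015) = -4 + ((459 - 88) - 1015) = -4 + (371 - 1015) = -4 - 644 = -648)
c(3, 7)*u = (1 - 1/4*3)*(-648) = (1 - 3/4)*(-648) = (1/4)*(-648) = -162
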